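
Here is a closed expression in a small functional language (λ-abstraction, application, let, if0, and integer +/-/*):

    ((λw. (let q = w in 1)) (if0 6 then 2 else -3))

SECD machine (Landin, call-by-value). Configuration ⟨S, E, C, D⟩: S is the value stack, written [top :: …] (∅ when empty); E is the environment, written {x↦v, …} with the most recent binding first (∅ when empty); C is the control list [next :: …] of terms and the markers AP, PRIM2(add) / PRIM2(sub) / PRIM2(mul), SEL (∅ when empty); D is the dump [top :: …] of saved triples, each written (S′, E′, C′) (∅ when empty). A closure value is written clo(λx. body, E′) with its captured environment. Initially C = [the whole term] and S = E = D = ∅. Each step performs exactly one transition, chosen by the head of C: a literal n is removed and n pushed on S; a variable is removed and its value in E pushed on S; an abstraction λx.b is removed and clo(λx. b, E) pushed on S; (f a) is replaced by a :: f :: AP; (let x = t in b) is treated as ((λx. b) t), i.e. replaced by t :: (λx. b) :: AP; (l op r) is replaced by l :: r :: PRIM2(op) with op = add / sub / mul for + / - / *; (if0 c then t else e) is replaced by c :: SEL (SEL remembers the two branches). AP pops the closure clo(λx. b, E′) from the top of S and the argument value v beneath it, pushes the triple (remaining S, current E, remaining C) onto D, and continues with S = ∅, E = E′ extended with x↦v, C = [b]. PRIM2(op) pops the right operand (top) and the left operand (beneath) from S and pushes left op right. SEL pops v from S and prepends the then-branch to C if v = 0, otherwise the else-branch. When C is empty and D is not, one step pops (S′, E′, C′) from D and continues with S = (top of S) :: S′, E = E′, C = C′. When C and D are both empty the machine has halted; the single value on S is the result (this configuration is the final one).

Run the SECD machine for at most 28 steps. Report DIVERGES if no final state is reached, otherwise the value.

Answer: 1

Derivation:
t=0: [S=∅ | E=∅ | C=[((λw. (let q = w in 1)) (if0 6 then 2 else -3))] | D=∅]
t=1: [S=∅ | E=∅ | C=[(if0 6 then 2 else -3) :: (λw. (let q = w in 1)) :: AP] | D=∅]
t=2: [S=∅ | E=∅ | C=[6 :: SEL :: (λw. (let q = w in 1)) :: AP] | D=∅]
t=3: [S=[6] | E=∅ | C=[SEL :: (λw. (let q = w in 1)) :: AP] | D=∅]
t=4: [S=∅ | E=∅ | C=[-3 :: (λw. (let q = w in 1)) :: AP] | D=∅]
t=5: [S=[-3] | E=∅ | C=[(λw. (let q = w in 1)) :: AP] | D=∅]
t=6: [S=[clo(λw. (let q = w in 1), ∅) :: -3] | E=∅ | C=[AP] | D=∅]
t=7: [S=∅ | E={w↦-3} | C=[(let q = w in 1)] | D=[(∅, ∅, ∅)]]
t=8: [S=∅ | E={w↦-3} | C=[w :: (λq. 1) :: AP] | D=[(∅, ∅, ∅)]]
t=9: [S=[-3] | E={w↦-3} | C=[(λq. 1) :: AP] | D=[(∅, ∅, ∅)]]
t=10: [S=[clo(λq. 1, {w↦-3}) :: -3] | E={w↦-3} | C=[AP] | D=[(∅, ∅, ∅)]]
t=11: [S=∅ | E={q↦-3, w↦-3} | C=[1] | D=[(∅, {w↦-3}, ∅) :: (∅, ∅, ∅)]]
t=12: [S=[1] | E={q↦-3, w↦-3} | C=∅ | D=[(∅, {w↦-3}, ∅) :: (∅, ∅, ∅)]]
t=13: [S=[1] | E={w↦-3} | C=∅ | D=[(∅, ∅, ∅)]]
t=14: [S=[1] | E=∅ | C=∅ | D=∅]
→ final value 1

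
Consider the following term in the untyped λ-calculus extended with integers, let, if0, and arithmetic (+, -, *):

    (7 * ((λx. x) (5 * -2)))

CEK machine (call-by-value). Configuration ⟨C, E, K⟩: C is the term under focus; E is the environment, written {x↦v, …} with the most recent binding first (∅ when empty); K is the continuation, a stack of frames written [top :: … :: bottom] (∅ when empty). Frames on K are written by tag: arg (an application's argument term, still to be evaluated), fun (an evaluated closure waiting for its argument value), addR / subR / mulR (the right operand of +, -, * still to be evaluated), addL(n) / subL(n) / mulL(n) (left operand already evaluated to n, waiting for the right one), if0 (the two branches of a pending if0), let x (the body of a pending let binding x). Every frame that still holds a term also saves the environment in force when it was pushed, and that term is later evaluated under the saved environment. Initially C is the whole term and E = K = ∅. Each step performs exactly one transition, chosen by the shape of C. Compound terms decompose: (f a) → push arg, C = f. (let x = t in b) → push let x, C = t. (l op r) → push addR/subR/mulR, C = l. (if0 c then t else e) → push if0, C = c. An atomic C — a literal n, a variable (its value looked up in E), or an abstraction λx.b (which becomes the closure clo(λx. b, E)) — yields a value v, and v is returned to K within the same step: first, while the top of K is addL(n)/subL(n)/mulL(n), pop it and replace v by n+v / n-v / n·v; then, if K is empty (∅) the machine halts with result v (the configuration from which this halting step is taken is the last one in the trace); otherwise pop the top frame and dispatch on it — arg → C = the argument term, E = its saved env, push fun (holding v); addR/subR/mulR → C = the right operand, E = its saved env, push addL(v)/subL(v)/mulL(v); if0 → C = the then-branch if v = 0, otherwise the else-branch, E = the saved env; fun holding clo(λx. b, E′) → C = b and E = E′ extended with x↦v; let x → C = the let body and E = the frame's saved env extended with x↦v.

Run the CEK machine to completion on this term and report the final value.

Answer: -70

Execution trace:
0. <C=(7 * ((λx. x) (5 * -2))), E=∅, K=∅>
1. <C=7, E=∅, K=[mulR]>
2. <C=((λx. x) (5 * -2)), E=∅, K=[mulL(7)]>
3. <C=(λx. x), E=∅, K=[arg :: mulL(7)]>
4. <C=(5 * -2), E=∅, K=[fun :: mulL(7)]>
5. <C=5, E=∅, K=[mulR :: fun :: mulL(7)]>
6. <C=-2, E=∅, K=[mulL(5) :: fun :: mulL(7)]>
7. <C=x, E={x↦-10}, K=[mulL(7)]>
→ final value -70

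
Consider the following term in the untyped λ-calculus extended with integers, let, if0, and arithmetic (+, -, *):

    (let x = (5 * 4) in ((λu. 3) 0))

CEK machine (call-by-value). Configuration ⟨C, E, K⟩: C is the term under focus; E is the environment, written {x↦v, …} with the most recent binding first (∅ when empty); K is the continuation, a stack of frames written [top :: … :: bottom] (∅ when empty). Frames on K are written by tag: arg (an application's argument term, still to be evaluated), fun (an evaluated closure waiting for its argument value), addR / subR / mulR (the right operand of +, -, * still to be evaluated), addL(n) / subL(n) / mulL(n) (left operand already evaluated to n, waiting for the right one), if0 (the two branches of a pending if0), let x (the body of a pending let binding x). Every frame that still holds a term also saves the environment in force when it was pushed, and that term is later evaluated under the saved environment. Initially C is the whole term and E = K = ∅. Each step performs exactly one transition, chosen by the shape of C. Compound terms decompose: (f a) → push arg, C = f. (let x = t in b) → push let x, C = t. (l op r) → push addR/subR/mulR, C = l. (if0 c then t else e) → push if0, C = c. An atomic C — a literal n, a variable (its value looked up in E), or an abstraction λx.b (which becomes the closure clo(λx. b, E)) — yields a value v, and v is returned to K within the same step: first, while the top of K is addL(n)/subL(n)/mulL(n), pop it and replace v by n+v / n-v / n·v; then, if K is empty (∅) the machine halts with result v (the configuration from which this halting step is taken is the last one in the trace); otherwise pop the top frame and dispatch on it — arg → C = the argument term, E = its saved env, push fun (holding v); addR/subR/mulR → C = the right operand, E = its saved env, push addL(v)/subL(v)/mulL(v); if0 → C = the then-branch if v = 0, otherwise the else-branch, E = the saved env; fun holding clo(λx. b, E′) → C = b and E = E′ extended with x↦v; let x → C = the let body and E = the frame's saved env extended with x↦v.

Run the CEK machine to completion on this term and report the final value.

Answer: 3

Machine steps:
0. <C=(let x = (5 * 4) in ((λu. 3) 0)), E=∅, K=∅>
1. <C=(5 * 4), E=∅, K=[let x]>
2. <C=5, E=∅, K=[mulR :: let x]>
3. <C=4, E=∅, K=[mulL(5) :: let x]>
4. <C=((λu. 3) 0), E={x↦20}, K=∅>
5. <C=(λu. 3), E={x↦20}, K=[arg]>
6. <C=0, E={x↦20}, K=[fun]>
7. <C=3, E={u↦0, x↦20}, K=∅>
→ final value 3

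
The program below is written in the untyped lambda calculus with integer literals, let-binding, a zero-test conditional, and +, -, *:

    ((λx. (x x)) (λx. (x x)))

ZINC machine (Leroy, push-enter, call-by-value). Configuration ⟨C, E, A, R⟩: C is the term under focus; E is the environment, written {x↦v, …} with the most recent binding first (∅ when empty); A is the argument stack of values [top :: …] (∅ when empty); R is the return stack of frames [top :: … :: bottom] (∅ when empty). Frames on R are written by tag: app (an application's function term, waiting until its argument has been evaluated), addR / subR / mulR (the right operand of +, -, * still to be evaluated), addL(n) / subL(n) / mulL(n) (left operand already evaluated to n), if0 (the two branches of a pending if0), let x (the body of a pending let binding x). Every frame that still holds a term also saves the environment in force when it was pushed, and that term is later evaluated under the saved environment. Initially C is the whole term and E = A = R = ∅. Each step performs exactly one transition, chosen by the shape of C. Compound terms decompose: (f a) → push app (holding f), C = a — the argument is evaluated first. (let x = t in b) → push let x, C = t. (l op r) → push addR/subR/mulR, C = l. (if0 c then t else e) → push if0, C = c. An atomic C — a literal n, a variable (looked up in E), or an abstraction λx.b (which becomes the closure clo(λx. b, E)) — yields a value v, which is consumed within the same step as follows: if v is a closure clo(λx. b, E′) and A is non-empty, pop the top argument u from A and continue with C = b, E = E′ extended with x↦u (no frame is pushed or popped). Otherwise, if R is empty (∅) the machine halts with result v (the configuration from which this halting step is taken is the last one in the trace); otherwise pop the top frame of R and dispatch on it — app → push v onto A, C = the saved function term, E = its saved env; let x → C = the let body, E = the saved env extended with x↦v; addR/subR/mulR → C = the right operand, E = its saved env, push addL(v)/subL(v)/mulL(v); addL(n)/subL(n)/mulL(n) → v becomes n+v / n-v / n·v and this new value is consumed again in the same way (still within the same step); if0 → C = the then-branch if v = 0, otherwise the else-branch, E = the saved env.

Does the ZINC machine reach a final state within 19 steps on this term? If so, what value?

0. ⟨C=((λx. (x x)) (λx. (x x))); E=∅; A=∅; R=∅⟩
1. ⟨C=(λx. (x x)); E=∅; A=∅; R=[app]⟩
2. ⟨C=(λx. (x x)); E=∅; A=[clo(λx. (x x), ∅)]; R=∅⟩
3. ⟨C=(x x); E={x↦clo(λx. (x x), ∅)}; A=∅; R=∅⟩
4. ⟨C=x; E={x↦clo(λx. (x x), ∅)}; A=∅; R=[app]⟩
5. ⟨C=x; E={x↦clo(λx. (x x), ∅)}; A=[clo(λx. (x x), ∅)]; R=∅⟩
… configuration repeats with period 3 (steps 3–5 recur indefinitely) …

Answer: DIVERGES (no final state within 19 steps)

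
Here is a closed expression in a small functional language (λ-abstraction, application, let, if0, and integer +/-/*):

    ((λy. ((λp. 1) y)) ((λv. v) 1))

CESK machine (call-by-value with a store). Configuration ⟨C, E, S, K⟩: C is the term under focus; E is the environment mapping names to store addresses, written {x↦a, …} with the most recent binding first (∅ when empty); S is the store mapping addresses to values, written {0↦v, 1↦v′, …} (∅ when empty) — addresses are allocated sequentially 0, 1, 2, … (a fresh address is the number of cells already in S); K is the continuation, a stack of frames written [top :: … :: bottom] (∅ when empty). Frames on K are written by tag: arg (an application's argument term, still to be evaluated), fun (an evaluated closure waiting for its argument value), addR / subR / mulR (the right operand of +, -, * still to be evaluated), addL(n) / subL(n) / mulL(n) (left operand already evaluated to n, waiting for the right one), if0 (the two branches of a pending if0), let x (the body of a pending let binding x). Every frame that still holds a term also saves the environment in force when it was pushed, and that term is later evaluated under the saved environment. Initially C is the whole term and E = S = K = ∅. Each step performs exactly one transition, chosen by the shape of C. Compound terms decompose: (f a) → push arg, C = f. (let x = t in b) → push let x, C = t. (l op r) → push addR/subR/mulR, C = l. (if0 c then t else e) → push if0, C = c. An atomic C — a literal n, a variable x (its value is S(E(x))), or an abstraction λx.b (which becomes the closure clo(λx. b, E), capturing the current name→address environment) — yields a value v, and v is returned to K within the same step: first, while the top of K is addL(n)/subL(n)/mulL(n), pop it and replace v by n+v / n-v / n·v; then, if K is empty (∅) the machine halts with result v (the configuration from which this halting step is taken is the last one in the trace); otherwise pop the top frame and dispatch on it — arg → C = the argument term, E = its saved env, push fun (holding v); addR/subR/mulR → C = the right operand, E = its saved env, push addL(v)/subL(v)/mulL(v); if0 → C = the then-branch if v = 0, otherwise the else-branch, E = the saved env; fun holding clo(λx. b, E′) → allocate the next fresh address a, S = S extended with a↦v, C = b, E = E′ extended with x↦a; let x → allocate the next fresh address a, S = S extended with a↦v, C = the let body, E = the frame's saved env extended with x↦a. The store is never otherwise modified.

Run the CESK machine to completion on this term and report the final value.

Answer: 1

Machine steps:
t=0: [C=((λy. ((λp. 1) y)) ((λv. v) 1)) | E=∅ | S=∅ | K=∅]
t=1: [C=(λy. ((λp. 1) y)) | E=∅ | S=∅ | K=[arg]]
t=2: [C=((λv. v) 1) | E=∅ | S=∅ | K=[fun]]
t=3: [C=(λv. v) | E=∅ | S=∅ | K=[arg :: fun]]
t=4: [C=1 | E=∅ | S=∅ | K=[fun :: fun]]
t=5: [C=v | E={v↦0} | S={0↦1} | K=[fun]]
t=6: [C=((λp. 1) y) | E={y↦1} | S={0↦1, 1↦1} | K=∅]
t=7: [C=(λp. 1) | E={y↦1} | S={0↦1, 1↦1} | K=[arg]]
t=8: [C=y | E={y↦1} | S={0↦1, 1↦1} | K=[fun]]
t=9: [C=1 | E={p↦2, y↦1} | S={0↦1, 1↦1, 2↦1} | K=∅]
→ final value 1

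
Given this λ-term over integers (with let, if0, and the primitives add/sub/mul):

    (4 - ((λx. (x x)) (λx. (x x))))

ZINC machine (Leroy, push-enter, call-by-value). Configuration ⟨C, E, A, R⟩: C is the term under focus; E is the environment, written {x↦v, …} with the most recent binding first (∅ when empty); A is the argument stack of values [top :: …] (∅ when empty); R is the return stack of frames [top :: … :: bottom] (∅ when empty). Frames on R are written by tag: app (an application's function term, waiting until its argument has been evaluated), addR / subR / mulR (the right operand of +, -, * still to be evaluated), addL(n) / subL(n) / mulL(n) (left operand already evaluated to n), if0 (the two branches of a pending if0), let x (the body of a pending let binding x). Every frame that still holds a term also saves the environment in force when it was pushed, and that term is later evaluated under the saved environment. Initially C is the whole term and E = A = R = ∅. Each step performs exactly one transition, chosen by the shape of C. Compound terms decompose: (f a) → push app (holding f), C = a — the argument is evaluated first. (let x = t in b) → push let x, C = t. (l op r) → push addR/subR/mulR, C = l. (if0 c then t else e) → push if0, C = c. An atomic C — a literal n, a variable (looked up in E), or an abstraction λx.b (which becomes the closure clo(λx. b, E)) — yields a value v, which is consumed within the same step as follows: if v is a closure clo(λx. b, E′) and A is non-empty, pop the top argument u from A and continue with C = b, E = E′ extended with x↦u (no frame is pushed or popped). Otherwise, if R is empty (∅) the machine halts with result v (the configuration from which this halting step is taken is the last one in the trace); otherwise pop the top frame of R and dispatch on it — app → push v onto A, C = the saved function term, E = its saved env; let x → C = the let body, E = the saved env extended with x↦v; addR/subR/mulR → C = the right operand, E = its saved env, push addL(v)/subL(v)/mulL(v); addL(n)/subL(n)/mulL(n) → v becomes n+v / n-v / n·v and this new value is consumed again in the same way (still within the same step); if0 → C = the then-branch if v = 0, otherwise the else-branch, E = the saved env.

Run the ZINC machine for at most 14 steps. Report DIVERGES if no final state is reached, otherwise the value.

t=0: ⟨C=(4 - ((λx. (x x)) (λx. (x x)))); E=∅; A=∅; R=∅⟩
t=1: ⟨C=4; E=∅; A=∅; R=[subR]⟩
t=2: ⟨C=((λx. (x x)) (λx. (x x))); E=∅; A=∅; R=[subL(4)]⟩
t=3: ⟨C=(λx. (x x)); E=∅; A=∅; R=[app :: subL(4)]⟩
t=4: ⟨C=(λx. (x x)); E=∅; A=[clo(λx. (x x), ∅)]; R=[subL(4)]⟩
t=5: ⟨C=(x x); E={x↦clo(λx. (x x), ∅)}; A=∅; R=[subL(4)]⟩
t=6: ⟨C=x; E={x↦clo(λx. (x x), ∅)}; A=∅; R=[app :: subL(4)]⟩
t=7: ⟨C=x; E={x↦clo(λx. (x x), ∅)}; A=[clo(λx. (x x), ∅)]; R=[subL(4)]⟩
… configuration repeats with period 3 (steps 5–7 recur indefinitely) …

Answer: DIVERGES (no final state within 14 steps)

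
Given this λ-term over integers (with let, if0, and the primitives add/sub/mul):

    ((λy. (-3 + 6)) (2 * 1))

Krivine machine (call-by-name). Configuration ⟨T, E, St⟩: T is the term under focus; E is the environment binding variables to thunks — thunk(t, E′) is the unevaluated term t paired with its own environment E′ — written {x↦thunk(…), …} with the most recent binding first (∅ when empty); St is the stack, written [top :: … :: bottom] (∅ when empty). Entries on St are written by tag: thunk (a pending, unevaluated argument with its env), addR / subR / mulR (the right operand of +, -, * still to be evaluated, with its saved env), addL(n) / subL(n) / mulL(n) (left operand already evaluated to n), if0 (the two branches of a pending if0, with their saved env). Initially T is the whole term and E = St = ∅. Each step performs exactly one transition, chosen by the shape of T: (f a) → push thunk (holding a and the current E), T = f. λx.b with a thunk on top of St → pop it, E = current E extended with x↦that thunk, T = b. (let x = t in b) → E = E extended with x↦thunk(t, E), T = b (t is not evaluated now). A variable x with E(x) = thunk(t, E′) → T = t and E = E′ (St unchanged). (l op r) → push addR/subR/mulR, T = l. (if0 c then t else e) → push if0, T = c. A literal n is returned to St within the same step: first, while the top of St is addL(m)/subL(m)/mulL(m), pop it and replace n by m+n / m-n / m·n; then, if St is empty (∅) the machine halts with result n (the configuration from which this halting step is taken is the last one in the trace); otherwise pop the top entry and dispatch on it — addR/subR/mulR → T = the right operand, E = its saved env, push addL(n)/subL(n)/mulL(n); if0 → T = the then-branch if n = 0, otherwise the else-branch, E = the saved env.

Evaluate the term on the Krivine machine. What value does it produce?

t=0: ⟨T=((λy. (-3 + 6)) (2 * 1)); E=∅; St=∅⟩
t=1: ⟨T=(λy. (-3 + 6)); E=∅; St=[thunk]⟩
t=2: ⟨T=(-3 + 6); E={y↦thunk((2 * 1), ∅)}; St=∅⟩
t=3: ⟨T=-3; E={y↦thunk((2 * 1), ∅)}; St=[addR]⟩
t=4: ⟨T=6; E={y↦thunk((2 * 1), ∅)}; St=[addL(-3)]⟩
→ final value 3

Answer: 3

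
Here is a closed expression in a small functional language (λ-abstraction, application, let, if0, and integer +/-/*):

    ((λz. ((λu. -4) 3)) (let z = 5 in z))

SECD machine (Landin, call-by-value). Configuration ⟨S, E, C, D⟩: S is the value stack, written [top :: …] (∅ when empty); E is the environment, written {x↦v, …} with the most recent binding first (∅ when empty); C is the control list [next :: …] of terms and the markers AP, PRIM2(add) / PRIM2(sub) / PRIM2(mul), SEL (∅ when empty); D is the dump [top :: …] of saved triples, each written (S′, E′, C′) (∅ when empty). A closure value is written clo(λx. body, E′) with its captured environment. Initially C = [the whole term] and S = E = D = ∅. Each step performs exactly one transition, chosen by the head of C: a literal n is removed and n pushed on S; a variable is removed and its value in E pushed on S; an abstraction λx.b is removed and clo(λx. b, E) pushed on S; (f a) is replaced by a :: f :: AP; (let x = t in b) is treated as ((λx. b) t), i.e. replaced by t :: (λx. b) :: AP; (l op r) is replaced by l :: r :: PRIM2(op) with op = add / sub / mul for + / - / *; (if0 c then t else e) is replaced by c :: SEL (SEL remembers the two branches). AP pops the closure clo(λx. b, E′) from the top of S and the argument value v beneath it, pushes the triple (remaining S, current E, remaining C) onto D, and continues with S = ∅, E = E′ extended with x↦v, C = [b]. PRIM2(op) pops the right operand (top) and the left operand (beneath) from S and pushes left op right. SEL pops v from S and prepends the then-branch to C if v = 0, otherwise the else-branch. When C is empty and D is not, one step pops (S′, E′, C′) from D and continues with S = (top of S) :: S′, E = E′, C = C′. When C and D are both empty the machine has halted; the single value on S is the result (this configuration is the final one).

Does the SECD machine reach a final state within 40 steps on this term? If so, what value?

[0] [S=∅ | E=∅ | C=[((λz. ((λu. -4) 3)) (let z = 5 in z))] | D=∅]
[1] [S=∅ | E=∅ | C=[(let z = 5 in z) :: (λz. ((λu. -4) 3)) :: AP] | D=∅]
[2] [S=∅ | E=∅ | C=[5 :: (λz. z) :: AP :: (λz. ((λu. -4) 3)) :: AP] | D=∅]
[3] [S=[5] | E=∅ | C=[(λz. z) :: AP :: (λz. ((λu. -4) 3)) :: AP] | D=∅]
[4] [S=[clo(λz. z, ∅) :: 5] | E=∅ | C=[AP :: (λz. ((λu. -4) 3)) :: AP] | D=∅]
[5] [S=∅ | E={z↦5} | C=[z] | D=[(∅, ∅, [(λz. ((λu. -4) 3)) :: AP])]]
[6] [S=[5] | E={z↦5} | C=∅ | D=[(∅, ∅, [(λz. ((λu. -4) 3)) :: AP])]]
[7] [S=[5] | E=∅ | C=[(λz. ((λu. -4) 3)) :: AP] | D=∅]
[8] [S=[clo(λz. ((λu. -4) 3), ∅) :: 5] | E=∅ | C=[AP] | D=∅]
[9] [S=∅ | E={z↦5} | C=[((λu. -4) 3)] | D=[(∅, ∅, ∅)]]
[10] [S=∅ | E={z↦5} | C=[3 :: (λu. -4) :: AP] | D=[(∅, ∅, ∅)]]
[11] [S=[3] | E={z↦5} | C=[(λu. -4) :: AP] | D=[(∅, ∅, ∅)]]
[12] [S=[clo(λu. -4, {z↦5}) :: 3] | E={z↦5} | C=[AP] | D=[(∅, ∅, ∅)]]
[13] [S=∅ | E={u↦3, z↦5} | C=[-4] | D=[(∅, {z↦5}, ∅) :: (∅, ∅, ∅)]]
[14] [S=[-4] | E={u↦3, z↦5} | C=∅ | D=[(∅, {z↦5}, ∅) :: (∅, ∅, ∅)]]
[15] [S=[-4] | E={z↦5} | C=∅ | D=[(∅, ∅, ∅)]]
[16] [S=[-4] | E=∅ | C=∅ | D=∅]
→ final value -4

Answer: -4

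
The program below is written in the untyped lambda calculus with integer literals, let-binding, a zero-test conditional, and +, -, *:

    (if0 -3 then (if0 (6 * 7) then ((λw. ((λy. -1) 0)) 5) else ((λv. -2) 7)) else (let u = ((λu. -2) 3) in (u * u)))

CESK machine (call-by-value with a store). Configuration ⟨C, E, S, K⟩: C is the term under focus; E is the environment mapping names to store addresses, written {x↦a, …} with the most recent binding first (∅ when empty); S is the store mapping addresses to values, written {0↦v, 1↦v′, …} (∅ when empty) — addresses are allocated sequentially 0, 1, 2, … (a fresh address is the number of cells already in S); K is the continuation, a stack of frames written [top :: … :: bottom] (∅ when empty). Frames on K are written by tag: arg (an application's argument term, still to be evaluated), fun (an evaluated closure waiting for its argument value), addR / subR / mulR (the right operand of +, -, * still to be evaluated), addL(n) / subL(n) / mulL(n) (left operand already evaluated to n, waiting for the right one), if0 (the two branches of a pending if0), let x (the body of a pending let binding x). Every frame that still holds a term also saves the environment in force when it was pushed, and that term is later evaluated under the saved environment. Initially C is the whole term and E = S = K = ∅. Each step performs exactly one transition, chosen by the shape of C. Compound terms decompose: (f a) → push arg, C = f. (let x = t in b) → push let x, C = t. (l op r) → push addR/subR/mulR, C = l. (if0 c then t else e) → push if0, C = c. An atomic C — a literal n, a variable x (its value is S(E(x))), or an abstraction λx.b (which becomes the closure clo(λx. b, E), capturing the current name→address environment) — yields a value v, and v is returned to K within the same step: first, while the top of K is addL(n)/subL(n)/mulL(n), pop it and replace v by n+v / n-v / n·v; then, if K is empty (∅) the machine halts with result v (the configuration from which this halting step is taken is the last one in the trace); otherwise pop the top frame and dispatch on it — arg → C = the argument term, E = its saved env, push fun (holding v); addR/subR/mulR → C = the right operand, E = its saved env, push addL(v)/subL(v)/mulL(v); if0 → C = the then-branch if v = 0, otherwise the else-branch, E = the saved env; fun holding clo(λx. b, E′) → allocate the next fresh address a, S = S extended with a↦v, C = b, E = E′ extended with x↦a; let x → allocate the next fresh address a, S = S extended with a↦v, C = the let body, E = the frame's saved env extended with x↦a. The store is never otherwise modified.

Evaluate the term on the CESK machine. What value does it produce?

t=0: <C=(if0 -3 then (if0 (6 * 7) then ((λw. ((λy. -1) 0)) 5) else ((λv. -2) 7)) else (let u = ((λu. -2) 3) in (u * u))), E=∅, S=∅, K=∅>
t=1: <C=-3, E=∅, S=∅, K=[if0]>
t=2: <C=(let u = ((λu. -2) 3) in (u * u)), E=∅, S=∅, K=∅>
t=3: <C=((λu. -2) 3), E=∅, S=∅, K=[let u]>
t=4: <C=(λu. -2), E=∅, S=∅, K=[arg :: let u]>
t=5: <C=3, E=∅, S=∅, K=[fun :: let u]>
t=6: <C=-2, E={u↦0}, S={0↦3}, K=[let u]>
t=7: <C=(u * u), E={u↦1}, S={0↦3, 1↦-2}, K=∅>
t=8: <C=u, E={u↦1}, S={0↦3, 1↦-2}, K=[mulR]>
t=9: <C=u, E={u↦1}, S={0↦3, 1↦-2}, K=[mulL(-2)]>
→ final value 4

Answer: 4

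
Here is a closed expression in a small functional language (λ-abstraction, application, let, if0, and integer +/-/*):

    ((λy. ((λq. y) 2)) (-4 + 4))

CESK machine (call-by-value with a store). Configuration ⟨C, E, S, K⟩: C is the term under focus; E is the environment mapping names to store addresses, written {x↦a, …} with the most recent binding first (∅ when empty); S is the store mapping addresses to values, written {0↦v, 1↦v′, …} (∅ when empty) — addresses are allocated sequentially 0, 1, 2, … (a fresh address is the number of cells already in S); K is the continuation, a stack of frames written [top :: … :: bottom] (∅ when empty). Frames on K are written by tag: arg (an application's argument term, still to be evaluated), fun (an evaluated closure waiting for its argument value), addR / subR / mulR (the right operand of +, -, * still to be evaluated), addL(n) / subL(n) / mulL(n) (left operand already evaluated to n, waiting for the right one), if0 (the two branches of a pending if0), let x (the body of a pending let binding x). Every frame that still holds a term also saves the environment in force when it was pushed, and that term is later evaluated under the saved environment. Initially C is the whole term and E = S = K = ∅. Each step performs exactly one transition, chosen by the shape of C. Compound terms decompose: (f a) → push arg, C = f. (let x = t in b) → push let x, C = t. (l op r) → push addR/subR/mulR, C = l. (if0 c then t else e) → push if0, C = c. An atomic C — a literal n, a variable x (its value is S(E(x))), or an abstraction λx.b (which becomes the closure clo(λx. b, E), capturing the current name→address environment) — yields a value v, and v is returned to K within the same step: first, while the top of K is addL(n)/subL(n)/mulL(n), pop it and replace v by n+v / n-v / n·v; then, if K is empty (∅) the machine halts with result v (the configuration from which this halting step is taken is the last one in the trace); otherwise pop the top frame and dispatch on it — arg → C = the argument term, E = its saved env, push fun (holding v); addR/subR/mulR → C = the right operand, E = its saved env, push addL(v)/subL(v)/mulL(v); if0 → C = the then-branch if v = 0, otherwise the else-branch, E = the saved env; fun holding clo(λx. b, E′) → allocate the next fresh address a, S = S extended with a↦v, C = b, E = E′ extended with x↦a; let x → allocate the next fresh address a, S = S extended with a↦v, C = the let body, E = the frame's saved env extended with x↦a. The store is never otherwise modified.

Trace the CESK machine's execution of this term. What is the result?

Answer: 0

Machine steps:
step 0: [C=((λy. ((λq. y) 2)) (-4 + 4)) | E=∅ | S=∅ | K=∅]
step 1: [C=(λy. ((λq. y) 2)) | E=∅ | S=∅ | K=[arg]]
step 2: [C=(-4 + 4) | E=∅ | S=∅ | K=[fun]]
step 3: [C=-4 | E=∅ | S=∅ | K=[addR :: fun]]
step 4: [C=4 | E=∅ | S=∅ | K=[addL(-4) :: fun]]
step 5: [C=((λq. y) 2) | E={y↦0} | S={0↦0} | K=∅]
step 6: [C=(λq. y) | E={y↦0} | S={0↦0} | K=[arg]]
step 7: [C=2 | E={y↦0} | S={0↦0} | K=[fun]]
step 8: [C=y | E={q↦1, y↦0} | S={0↦0, 1↦2} | K=∅]
→ final value 0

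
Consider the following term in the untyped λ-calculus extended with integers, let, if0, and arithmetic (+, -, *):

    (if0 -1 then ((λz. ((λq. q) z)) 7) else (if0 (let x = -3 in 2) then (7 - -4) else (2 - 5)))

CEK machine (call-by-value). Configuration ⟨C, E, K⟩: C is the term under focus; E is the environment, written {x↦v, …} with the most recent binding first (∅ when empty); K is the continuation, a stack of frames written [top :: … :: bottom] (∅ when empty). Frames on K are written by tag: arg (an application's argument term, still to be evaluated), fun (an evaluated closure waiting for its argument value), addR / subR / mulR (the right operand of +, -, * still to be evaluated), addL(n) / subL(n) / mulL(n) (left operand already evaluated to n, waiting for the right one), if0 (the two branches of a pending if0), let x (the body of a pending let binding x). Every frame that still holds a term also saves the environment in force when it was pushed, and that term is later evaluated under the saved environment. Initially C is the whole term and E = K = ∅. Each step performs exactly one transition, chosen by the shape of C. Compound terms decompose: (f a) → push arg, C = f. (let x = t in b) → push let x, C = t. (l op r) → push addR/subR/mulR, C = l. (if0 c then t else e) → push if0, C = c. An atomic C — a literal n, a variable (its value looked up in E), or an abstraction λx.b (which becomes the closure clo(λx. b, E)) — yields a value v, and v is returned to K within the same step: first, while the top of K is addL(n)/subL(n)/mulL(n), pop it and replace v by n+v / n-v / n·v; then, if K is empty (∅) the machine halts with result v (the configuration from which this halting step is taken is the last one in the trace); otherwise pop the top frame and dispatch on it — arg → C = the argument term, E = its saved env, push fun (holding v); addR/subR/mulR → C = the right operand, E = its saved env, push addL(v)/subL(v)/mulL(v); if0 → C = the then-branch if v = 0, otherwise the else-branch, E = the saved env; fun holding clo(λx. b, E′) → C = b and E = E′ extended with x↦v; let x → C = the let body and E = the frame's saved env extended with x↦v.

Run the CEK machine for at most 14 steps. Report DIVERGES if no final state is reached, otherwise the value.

[0] [C=(if0 -1 then ((λz. ((λq. q) z)) 7) else (if0 (let x = -3 in 2) then (7 - -4) else (2 - 5))) | E=∅ | K=∅]
[1] [C=-1 | E=∅ | K=[if0]]
[2] [C=(if0 (let x = -3 in 2) then (7 - -4) else (2 - 5)) | E=∅ | K=∅]
[3] [C=(let x = -3 in 2) | E=∅ | K=[if0]]
[4] [C=-3 | E=∅ | K=[let x :: if0]]
[5] [C=2 | E={x↦-3} | K=[if0]]
[6] [C=(2 - 5) | E=∅ | K=∅]
[7] [C=2 | E=∅ | K=[subR]]
[8] [C=5 | E=∅ | K=[subL(2)]]
→ final value -3

Answer: -3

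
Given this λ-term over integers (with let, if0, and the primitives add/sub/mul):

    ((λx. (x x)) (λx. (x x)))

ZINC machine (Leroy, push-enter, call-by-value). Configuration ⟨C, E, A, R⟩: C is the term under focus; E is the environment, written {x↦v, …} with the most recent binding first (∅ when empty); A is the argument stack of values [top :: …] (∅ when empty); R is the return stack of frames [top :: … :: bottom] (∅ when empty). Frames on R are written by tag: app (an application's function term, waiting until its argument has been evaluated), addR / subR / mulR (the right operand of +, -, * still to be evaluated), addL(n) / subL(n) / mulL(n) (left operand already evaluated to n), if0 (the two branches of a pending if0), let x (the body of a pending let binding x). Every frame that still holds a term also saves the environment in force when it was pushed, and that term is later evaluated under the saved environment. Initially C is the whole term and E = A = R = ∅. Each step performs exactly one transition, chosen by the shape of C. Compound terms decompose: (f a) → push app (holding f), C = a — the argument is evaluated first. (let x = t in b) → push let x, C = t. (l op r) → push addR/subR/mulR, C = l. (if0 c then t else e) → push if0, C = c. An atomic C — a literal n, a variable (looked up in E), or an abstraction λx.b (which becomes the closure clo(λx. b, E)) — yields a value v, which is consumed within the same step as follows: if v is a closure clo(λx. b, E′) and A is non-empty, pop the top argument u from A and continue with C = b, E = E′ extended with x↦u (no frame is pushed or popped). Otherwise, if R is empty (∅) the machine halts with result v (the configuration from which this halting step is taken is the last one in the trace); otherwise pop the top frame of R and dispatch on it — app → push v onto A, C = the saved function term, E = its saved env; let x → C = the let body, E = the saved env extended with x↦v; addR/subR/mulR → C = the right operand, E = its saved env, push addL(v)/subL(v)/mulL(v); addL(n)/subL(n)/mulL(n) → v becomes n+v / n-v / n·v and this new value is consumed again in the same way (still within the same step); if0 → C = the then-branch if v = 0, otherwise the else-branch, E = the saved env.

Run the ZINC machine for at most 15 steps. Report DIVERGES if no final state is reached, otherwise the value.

step 0: ⟨C=((λx. (x x)) (λx. (x x))); E=∅; A=∅; R=∅⟩
step 1: ⟨C=(λx. (x x)); E=∅; A=∅; R=[app]⟩
step 2: ⟨C=(λx. (x x)); E=∅; A=[clo(λx. (x x), ∅)]; R=∅⟩
step 3: ⟨C=(x x); E={x↦clo(λx. (x x), ∅)}; A=∅; R=∅⟩
step 4: ⟨C=x; E={x↦clo(λx. (x x), ∅)}; A=∅; R=[app]⟩
step 5: ⟨C=x; E={x↦clo(λx. (x x), ∅)}; A=[clo(λx. (x x), ∅)]; R=∅⟩
… configuration repeats with period 3 (steps 3–5 recur indefinitely) …

Answer: DIVERGES (no final state within 15 steps)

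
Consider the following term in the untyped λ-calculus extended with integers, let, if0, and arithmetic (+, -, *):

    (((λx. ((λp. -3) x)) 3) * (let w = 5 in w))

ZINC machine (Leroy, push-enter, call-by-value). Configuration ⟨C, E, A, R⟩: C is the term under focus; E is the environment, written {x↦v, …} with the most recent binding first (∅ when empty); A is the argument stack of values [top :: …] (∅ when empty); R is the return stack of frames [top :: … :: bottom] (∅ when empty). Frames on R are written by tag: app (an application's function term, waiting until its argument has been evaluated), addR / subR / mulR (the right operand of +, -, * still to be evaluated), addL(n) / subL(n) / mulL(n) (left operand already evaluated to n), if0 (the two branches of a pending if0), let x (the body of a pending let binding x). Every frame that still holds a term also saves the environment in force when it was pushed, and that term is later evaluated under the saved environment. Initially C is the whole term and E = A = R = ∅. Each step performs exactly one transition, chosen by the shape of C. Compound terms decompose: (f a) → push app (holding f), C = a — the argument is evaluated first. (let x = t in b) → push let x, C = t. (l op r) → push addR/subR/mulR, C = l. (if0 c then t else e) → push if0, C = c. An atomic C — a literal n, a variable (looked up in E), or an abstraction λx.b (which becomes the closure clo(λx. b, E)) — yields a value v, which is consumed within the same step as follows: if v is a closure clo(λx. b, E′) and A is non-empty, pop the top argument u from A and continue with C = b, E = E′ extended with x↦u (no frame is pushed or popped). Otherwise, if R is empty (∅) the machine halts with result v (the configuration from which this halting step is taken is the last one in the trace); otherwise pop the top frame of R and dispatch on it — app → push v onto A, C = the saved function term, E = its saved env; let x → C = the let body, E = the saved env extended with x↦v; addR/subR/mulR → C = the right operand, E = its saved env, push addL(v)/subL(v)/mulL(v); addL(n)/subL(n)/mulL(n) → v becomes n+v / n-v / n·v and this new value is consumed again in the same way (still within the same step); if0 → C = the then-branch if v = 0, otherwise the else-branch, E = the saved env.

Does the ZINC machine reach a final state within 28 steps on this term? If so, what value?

Answer: -15

Execution trace:
t=0: [C=(((λx. ((λp. -3) x)) 3) * (let w = 5 in w)) | E=∅ | A=∅ | R=∅]
t=1: [C=((λx. ((λp. -3) x)) 3) | E=∅ | A=∅ | R=[mulR]]
t=2: [C=3 | E=∅ | A=∅ | R=[app :: mulR]]
t=3: [C=(λx. ((λp. -3) x)) | E=∅ | A=[3] | R=[mulR]]
t=4: [C=((λp. -3) x) | E={x↦3} | A=∅ | R=[mulR]]
t=5: [C=x | E={x↦3} | A=∅ | R=[app :: mulR]]
t=6: [C=(λp. -3) | E={x↦3} | A=[3] | R=[mulR]]
t=7: [C=-3 | E={p↦3, x↦3} | A=∅ | R=[mulR]]
t=8: [C=(let w = 5 in w) | E=∅ | A=∅ | R=[mulL(-3)]]
t=9: [C=5 | E=∅ | A=∅ | R=[let w :: mulL(-3)]]
t=10: [C=w | E={w↦5} | A=∅ | R=[mulL(-3)]]
→ final value -15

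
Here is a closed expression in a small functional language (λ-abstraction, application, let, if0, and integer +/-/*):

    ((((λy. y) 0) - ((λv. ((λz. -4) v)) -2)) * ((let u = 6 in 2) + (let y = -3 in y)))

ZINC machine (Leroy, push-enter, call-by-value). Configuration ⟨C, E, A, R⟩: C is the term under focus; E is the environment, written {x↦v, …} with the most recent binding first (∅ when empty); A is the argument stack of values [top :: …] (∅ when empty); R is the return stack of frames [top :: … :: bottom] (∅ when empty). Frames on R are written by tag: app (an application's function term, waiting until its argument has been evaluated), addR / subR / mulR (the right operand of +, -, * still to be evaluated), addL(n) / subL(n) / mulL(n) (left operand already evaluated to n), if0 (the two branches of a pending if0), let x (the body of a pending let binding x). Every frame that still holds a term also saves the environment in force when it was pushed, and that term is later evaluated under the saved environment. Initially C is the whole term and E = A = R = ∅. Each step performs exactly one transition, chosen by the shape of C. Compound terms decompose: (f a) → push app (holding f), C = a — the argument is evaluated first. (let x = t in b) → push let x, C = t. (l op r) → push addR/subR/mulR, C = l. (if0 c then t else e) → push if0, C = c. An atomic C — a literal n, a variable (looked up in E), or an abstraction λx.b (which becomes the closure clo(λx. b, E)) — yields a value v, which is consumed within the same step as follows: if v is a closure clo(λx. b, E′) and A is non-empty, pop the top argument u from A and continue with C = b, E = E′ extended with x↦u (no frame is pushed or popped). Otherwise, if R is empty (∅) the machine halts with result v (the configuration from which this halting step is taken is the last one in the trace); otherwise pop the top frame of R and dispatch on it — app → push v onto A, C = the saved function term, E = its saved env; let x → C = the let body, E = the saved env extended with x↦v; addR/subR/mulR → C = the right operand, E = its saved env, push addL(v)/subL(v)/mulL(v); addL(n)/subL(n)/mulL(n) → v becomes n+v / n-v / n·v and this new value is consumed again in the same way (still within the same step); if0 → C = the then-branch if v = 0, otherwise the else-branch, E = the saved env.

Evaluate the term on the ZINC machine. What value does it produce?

Answer: -4

Execution trace:
[0] <C=((((λy. y) 0) - ((λv. ((λz. -4) v)) -2)) * ((let u = 6 in 2) + (let y = -3 in y))), E=∅, A=∅, R=∅>
[1] <C=(((λy. y) 0) - ((λv. ((λz. -4) v)) -2)), E=∅, A=∅, R=[mulR]>
[2] <C=((λy. y) 0), E=∅, A=∅, R=[subR :: mulR]>
[3] <C=0, E=∅, A=∅, R=[app :: subR :: mulR]>
[4] <C=(λy. y), E=∅, A=[0], R=[subR :: mulR]>
[5] <C=y, E={y↦0}, A=∅, R=[subR :: mulR]>
[6] <C=((λv. ((λz. -4) v)) -2), E=∅, A=∅, R=[subL(0) :: mulR]>
[7] <C=-2, E=∅, A=∅, R=[app :: subL(0) :: mulR]>
[8] <C=(λv. ((λz. -4) v)), E=∅, A=[-2], R=[subL(0) :: mulR]>
[9] <C=((λz. -4) v), E={v↦-2}, A=∅, R=[subL(0) :: mulR]>
[10] <C=v, E={v↦-2}, A=∅, R=[app :: subL(0) :: mulR]>
[11] <C=(λz. -4), E={v↦-2}, A=[-2], R=[subL(0) :: mulR]>
[12] <C=-4, E={z↦-2, v↦-2}, A=∅, R=[subL(0) :: mulR]>
[13] <C=((let u = 6 in 2) + (let y = -3 in y)), E=∅, A=∅, R=[mulL(4)]>
[14] <C=(let u = 6 in 2), E=∅, A=∅, R=[addR :: mulL(4)]>
[15] <C=6, E=∅, A=∅, R=[let u :: addR :: mulL(4)]>
[16] <C=2, E={u↦6}, A=∅, R=[addR :: mulL(4)]>
[17] <C=(let y = -3 in y), E=∅, A=∅, R=[addL(2) :: mulL(4)]>
[18] <C=-3, E=∅, A=∅, R=[let y :: addL(2) :: mulL(4)]>
[19] <C=y, E={y↦-3}, A=∅, R=[addL(2) :: mulL(4)]>
→ final value -4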